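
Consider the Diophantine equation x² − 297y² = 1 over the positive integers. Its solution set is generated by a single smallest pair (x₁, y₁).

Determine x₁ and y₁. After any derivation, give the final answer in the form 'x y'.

48599 2820

[17; 4,3,1,1,2,1,1,3,4,34] for √297; ℓ=10 ⇒ convergent index 9
k=0  a_k=17  p_k/q_k = 17/1
k=1  a_k=4  p_k/q_k = 69/4
k=2  a_k=3  p_k/q_k = 224/13
k=3  a_k=1  p_k/q_k = 293/17
…
k=7  a_k=1  p_k/q_k = 3171/184
k=8  a_k=3  p_k/q_k = 11357/659
k=9  a_k=4  p_k/q_k = 48599/2820
(x₁, y₁) = (48599, 2820);  48599² − 297·2820² = 1 ✓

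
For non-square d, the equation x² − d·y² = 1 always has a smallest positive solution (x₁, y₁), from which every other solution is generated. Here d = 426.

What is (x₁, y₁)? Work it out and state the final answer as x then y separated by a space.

√426 → a₀=20, period (1,1,1,3,2,6,2,3,1,1,1,40); ℓ=12 even so k=11
a_0=20:  p_0=20·1+0=20,  q_0=20·0+1=1
a_1=1:  p_1=1·20+1=21,  q_1=1·1+0=1
a_2=1:  p_2=1·21+20=41,  q_2=1·1+1=2
a_3=1:  p_3=1·41+21=62,  q_3=1·2+1=3
a_4=3:  p_4=3·62+41=227,  q_4=3·3+2=11
a_5=2:  p_5=2·227+62=516,  q_5=2·11+3=25
a_6=6:  p_6=6·516+227=3323,  q_6=6·25+11=161
…
a_10=1:  p_10=1·31971+24809=56780,  q_10=1·1549+1202=2751
a_11=1:  p_11=1·56780+31971=88751,  q_11=1·2751+1549=4300
→ (88751, 4300).  Check: 88751²=7876740001, 426·4300²=7876740000, difference 1.

88751 4300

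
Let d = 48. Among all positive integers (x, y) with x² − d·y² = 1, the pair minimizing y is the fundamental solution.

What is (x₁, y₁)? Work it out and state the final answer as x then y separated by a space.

7 1

d=48: √d = [6; 1,12] (ℓ=2, even), read p_1/q_1
a_0=6:  p_0=6·1+0=6,  q_0=6·0+1=1
a_1=1:  p_1=1·6+1=7,  q_1=1·1+0=1
→ (7, 1).  Check: 7²=49, 48·1²=48, difference 1.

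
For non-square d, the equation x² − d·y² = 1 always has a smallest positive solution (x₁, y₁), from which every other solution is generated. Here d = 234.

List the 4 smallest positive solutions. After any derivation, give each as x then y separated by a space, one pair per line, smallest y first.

d=234: √d = [15; 3,2,1,2,1,2,3,30] (ℓ=8, even), read p_7/q_7
a_0=15:  p_0=15·1+0=15,  q_0=15·0+1=1
a_1=3:  p_1=3·15+1=46,  q_1=3·1+0=3
a_2=2:  p_2=2·46+15=107,  q_2=2·3+1=7
…
a_4=2:  p_4=2·153+107=413,  q_4=2·10+7=27
a_5=1:  p_5=1·413+153=566,  q_5=1·27+10=37
a_6=2:  p_6=2·566+413=1545,  q_6=2·37+27=101
a_7=3:  p_7=3·1545+566=5201,  q_7=3·101+37=340
(x₁, y₁) = (5201, 340);  5201² − 234·340² = 1 ✓
n=2: (5201,340)∘(5201,340) = (5201·5201+234·340·340, 5201·340+340·5201) = (54100801,3536680)
n=3: (54100801,3536680)∘(5201,340) = (5201·54100801+234·340·3536680, 5201·3536680+340·54100801) = (562756526801,36788545020)
n=4: (562756526801,36788545020)∘(5201,340) = (5201·562756526801+234·340·36788545020, 5201·36788545020+340·562756526801) = (5853793337683201,382674441761360)

5201 340
54100801 3536680
562756526801 36788545020
5853793337683201 382674441761360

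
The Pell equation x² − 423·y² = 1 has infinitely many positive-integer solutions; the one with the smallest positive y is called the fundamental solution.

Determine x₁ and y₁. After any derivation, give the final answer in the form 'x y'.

[20; 1,1,3,4,3,1,1,40] for √423; ℓ=8 ⇒ convergent index 7
i=0: a=20 ⇒ p=20, q=1
i=1: a=1 ⇒ p=21, q=1
…
i=3: a=3 ⇒ p=144, q=7
i=4: a=4 ⇒ p=617, q=30
…
i=6: a=1 ⇒ p=2612, q=127
i=7: a=1 ⇒ p=4607, q=224
→ (4607, 224).  Check: 4607²=21224449, 423·224²=21224448, difference 1.

4607 224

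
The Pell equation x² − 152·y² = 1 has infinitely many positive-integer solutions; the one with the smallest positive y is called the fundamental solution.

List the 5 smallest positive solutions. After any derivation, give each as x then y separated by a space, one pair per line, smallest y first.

√152 = [12; 3,24, …], period ℓ=2 (even) → k=1
k=0  a_k=12  p_k/q_k = 12/1
k=1  a_k=3  p_k/q_k = 37/3
→ (37, 3).  Check: 37²=1369, 152·3²=1368, difference 1.
(x_2, y_2) = (37·37 + 152·3·3, 37·3 + 3·37) = (2737, 222)
(x_3, y_3) = (37·2737 + 152·3·222, 37·222 + 3·2737) = (202501, 16425)
(x_4, y_4) = (37·202501 + 152·3·16425, 37·16425 + 3·202501) = (14982337, 1215228)
(x_5, y_5) = (37·14982337 + 152·3·1215228, 37·1215228 + 3·14982337) = (1108490437, 89910447)

37 3
2737 222
202501 16425
14982337 1215228
1108490437 89910447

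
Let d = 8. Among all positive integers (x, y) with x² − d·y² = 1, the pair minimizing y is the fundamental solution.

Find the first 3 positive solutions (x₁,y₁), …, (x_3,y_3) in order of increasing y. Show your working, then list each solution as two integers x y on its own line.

3 1
17 6
99 35

[2; 1,4] for √8; ℓ=2 ⇒ convergent index 1
a_0=2:  p_0=2·1+0=2,  q_0=2·0+1=1
a_1=1:  p_1=1·2+1=3,  q_1=1·1+0=1
(x₁, y₁) = (3, 1);  3² − 8·1² = 1 ✓
(x_2, y_2) = (3·3 + 8·1·1, 3·1 + 1·3) = (17, 6)
(x_3, y_3) = (3·17 + 8·1·6, 3·6 + 1·17) = (99, 35)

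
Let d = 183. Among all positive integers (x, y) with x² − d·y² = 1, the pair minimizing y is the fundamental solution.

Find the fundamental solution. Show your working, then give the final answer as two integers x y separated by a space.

√183 = [13; 1,1,8,1,1,26, …], period ℓ=6 (even) → k=5
k=0  a_k=13  p_k/q_k = 13/1
…
k=3  a_k=8  p_k/q_k = 230/17
k=4  a_k=1  p_k/q_k = 257/19
k=5  a_k=1  p_k/q_k = 487/36
fundamental: x₁=487, y₁=36  (since 237169 − 183·1296 = 1)

487 36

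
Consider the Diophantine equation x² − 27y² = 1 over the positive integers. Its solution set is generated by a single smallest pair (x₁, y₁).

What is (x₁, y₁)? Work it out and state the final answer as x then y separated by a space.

d=27: √d = [5; 5,10] (ℓ=2, even), read p_1/q_1
i=0: a=5 ⇒ p=5, q=1
i=1: a=5 ⇒ p=26, q=5
fundamental: x₁=26, y₁=5  (since 676 − 27·25 = 1)

26 5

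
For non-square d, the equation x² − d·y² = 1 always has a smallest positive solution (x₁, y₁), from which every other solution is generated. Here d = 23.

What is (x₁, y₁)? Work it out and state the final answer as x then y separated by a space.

√23 → a₀=4, period (1,3,1,8); ℓ=4 even so k=3
i=0: a=4 ⇒ p=4, q=1
…
i=2: a=3 ⇒ p=19, q=4
i=3: a=1 ⇒ p=24, q=5
(x₁, y₁) = (24, 5);  24² − 23·5² = 1 ✓

24 5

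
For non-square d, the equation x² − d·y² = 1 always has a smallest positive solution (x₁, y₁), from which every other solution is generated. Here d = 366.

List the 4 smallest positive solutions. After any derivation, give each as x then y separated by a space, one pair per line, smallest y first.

907925 47458
1648655611249 86176609300
2993711291685588725 156483795997357542
5436130649005627630680001 284151100961715516031400

d=366: √d = [19; 7,1,1,1,2,12,2,1,1,1,7,38] (ℓ=12, even), read p_11/q_11
i=0: a=19 ⇒ p=19, q=1
…
i=3: a=1 ⇒ p=287, q=15
…
i=5: a=2 ⇒ p=1167, q=61
…
i=8: a=1 ⇒ p=44499, q=2326
…
i=10: a=1 ⇒ p=119053, q=6223
i=11: a=7 ⇒ p=907925, q=47458
fundamental: x₁=907925, y₁=47458  (since 824327805625 − 366·2252261764 = 1)
n=2: (907925,47458)∘(907925,47458) = (907925·907925+366·47458·47458, 907925·47458+47458·907925) = (1648655611249,86176609300)
n=3: (1648655611249,86176609300)∘(907925,47458) = (907925·1648655611249+366·47458·86176609300, 907925·86176609300+47458·1648655611249) = (2993711291685588725,156483795997357542)
n=4: (2993711291685588725,156483795997357542)∘(907925,47458) = (907925·2993711291685588725+366·47458·156483795997357542, 907925·156483795997357542+47458·2993711291685588725) = (5436130649005627630680001,284151100961715516031400)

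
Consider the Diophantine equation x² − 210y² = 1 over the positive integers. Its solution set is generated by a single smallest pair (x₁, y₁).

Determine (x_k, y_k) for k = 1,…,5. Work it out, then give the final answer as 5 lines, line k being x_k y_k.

29 2
1681 116
97469 6726
5651521 389992
327690749 22612810

√210 → a₀=14, period (2,28); ℓ=2 even so k=1
step 0: (14, 1)  from 14·(1,0) + (0,1)
step 1: (29, 2)  from 2·(14,1) + (1,0)
fundamental: x₁=29, y₁=2  (since 841 − 210·4 = 1)
k=2:  x_2 = 29·29+210·2·2 = 1681,  y_2 = 29·2+2·29 = 116
k=3:  x_3 = 29·1681+210·2·116 = 97469,  y_3 = 29·116+2·1681 = 6726
k=4:  x_4 = 29·97469+210·2·6726 = 5651521,  y_4 = 29·6726+2·97469 = 389992
k=5:  x_5 = 29·5651521+210·2·389992 = 327690749,  y_5 = 29·389992+2·5651521 = 22612810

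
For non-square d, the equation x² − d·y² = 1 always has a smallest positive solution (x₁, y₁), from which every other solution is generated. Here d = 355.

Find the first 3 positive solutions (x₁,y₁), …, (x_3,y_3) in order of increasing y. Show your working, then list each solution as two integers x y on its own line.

√355 = [18; 1,5,3,3,1,6,1,3,3,5,1,36, …], period ℓ=12 (even) → k=11
k=0  a_k=18  p_k/q_k = 18/1
…
k=2  a_k=5  p_k/q_k = 113/6
k=3  a_k=3  p_k/q_k = 358/19
k=4  a_k=3  p_k/q_k = 1187/63
…
k=7  a_k=1  p_k/q_k = 12002/637
…
k=10  a_k=5  p_k/q_k = 803418/42641
k=11  a_k=1  p_k/q_k = 954809/50676
(x₁, y₁) = (954809, 50676);  954809² − 355·50676² = 1 ✓
k=2:  x_2 = 954809·954809+355·50676·50676 = 1823320452961,  y_2 = 954809·50676+50676·954809 = 96771801768
k=3:  x_3 = 954809·1823320452961+355·50676·96771801768 = 3481845556741524089,  y_3 = 954809·96771801768+50676·1823320452961 = 184797174548553948

954809 50676
1823320452961 96771801768
3481845556741524089 184797174548553948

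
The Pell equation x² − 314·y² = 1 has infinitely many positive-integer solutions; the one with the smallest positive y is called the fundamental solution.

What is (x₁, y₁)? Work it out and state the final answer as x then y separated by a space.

392499 22150

[17; 1,2,1,1,2,1,34] for √314; ℓ=7 ⇒ convergent index 13
i=0: a=17 ⇒ p=17, q=1
…
i=2: a=2 ⇒ p=53, q=3
…
i=5: a=2 ⇒ p=319, q=18
…
i=7: a=34 ⇒ p=15381, q=868
i=8: a=1 ⇒ p=15824, q=893
i=9: a=2 ⇒ p=47029, q=2654
i=10: a=1 ⇒ p=62853, q=3547
…
i=12: a=2 ⇒ p=282617, q=15949
i=13: a=1 ⇒ p=392499, q=22150
fundamental: x₁=392499, y₁=22150  (since 154055465001 − 314·490622500 = 1)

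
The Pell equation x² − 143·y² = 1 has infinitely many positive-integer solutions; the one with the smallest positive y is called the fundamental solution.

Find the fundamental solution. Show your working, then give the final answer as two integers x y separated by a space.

√143 → a₀=11, period (1,22); ℓ=2 even so k=1
step 0: (11, 1)  from 11·(1,0) + (0,1)
step 1: (12, 1)  from 1·(11,1) + (1,0)
fundamental: x₁=12, y₁=1  (since 144 − 143·1 = 1)

12 1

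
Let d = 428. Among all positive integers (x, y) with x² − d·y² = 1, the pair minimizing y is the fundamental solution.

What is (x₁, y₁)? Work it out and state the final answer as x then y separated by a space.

1850887 89466

√428 → a₀=20, period (1,2,4,1,5,10,5,1,4,2,1,40); ℓ=12 even so k=11
i=0: a=20 ⇒ p=20, q=1
i=1: a=1 ⇒ p=21, q=1
…
i=6: a=10 ⇒ p=19571, q=946
i=7: a=5 ⇒ p=99779, q=4823
i=8: a=1 ⇒ p=119350, q=5769
…
i=10: a=2 ⇒ p=1273708, q=61567
i=11: a=1 ⇒ p=1850887, q=89466
(x₁, y₁) = (1850887, 89466);  1850887² − 428·89466² = 1 ✓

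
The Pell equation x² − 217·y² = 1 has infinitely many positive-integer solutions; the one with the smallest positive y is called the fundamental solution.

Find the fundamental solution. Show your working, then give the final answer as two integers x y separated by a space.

3844063 260952

√217 → a₀=14, period (1,2,1,2,1,…,2,1,28); ℓ=16 even so k=15
i=0: a=14 ⇒ p=14, q=1
…
i=2: a=2 ⇒ p=44, q=3
…
i=4: a=2 ⇒ p=162, q=11
i=5: a=1 ⇒ p=221, q=15
…
i=10: a=1 ⇒ p=154218, q=10469
…
i=14: a=2 ⇒ p=2809702, q=190735
i=15: a=1 ⇒ p=3844063, q=260952
fundamental: x₁=3844063, y₁=260952  (since 14776820347969 − 217·68095946304 = 1)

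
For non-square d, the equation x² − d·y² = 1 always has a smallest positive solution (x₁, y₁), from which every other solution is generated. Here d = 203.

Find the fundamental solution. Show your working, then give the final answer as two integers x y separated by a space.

√203 → a₀=14, period (4,28); ℓ=2 even so k=1
a_0=14:  p_0=14·1+0=14,  q_0=14·0+1=1
a_1=4:  p_1=4·14+1=57,  q_1=4·1+0=4
→ (57, 4).  Check: 57²=3249, 203·4²=3248, difference 1.

57 4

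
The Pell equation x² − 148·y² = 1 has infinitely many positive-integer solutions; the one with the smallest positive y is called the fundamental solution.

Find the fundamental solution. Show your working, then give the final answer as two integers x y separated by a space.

d=148: √d = [12; 6,24] (ℓ=2, even), read p_1/q_1
k=0  a_k=12  p_k/q_k = 12/1
k=1  a_k=6  p_k/q_k = 73/6
→ (73, 6).  Check: 73²=5329, 148·6²=5328, difference 1.

73 6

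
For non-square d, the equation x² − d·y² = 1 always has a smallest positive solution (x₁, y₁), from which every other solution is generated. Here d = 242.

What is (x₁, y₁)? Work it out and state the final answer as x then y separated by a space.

√242 = [15; 1,1,3,1,14,1,3,1,1,30, …], period ℓ=10 (even) → k=9
i=0: a=15 ⇒ p=15, q=1
…
i=3: a=3 ⇒ p=109, q=7
i=4: a=1 ⇒ p=140, q=9
i=5: a=14 ⇒ p=2069, q=133
…
i=7: a=3 ⇒ p=8696, q=559
i=8: a=1 ⇒ p=10905, q=701
i=9: a=1 ⇒ p=19601, q=1260
(x₁, y₁) = (19601, 1260);  19601² − 242·1260² = 1 ✓

19601 1260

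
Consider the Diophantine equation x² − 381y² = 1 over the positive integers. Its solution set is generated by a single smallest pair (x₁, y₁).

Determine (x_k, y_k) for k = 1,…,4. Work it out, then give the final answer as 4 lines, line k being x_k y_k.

1015 52
2060449 105560
4182710455 214286748
8490900163201 435001992880

√381 = [19; 1,1,12,1,1,38, …], period ℓ=6 (even) → k=5
a_0=19:  p_0=19·1+0=19,  q_0=19·0+1=1
…
a_4=1:  p_4=1·488+39=527,  q_4=1·25+2=27
a_5=1:  p_5=1·527+488=1015,  q_5=1·27+25=52
(x₁, y₁) = (1015, 52);  1015² − 381·52² = 1 ✓
k=2:  x_2 = 1015·1015+381·52·52 = 2060449,  y_2 = 1015·52+52·1015 = 105560
k=3:  x_3 = 1015·2060449+381·52·105560 = 4182710455,  y_3 = 1015·105560+52·2060449 = 214286748
k=4:  x_4 = 1015·4182710455+381·52·214286748 = 8490900163201,  y_4 = 1015·214286748+52·4182710455 = 435001992880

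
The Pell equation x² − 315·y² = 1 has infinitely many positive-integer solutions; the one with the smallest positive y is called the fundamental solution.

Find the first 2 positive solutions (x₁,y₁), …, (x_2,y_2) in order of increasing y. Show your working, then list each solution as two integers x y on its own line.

71 4
10081 568

√315 = [17; 1,2,1,34, …], period ℓ=4 (even) → k=3
a_0=17:  p_0=17·1+0=17,  q_0=17·0+1=1
a_1=1:  p_1=1·17+1=18,  q_1=1·1+0=1
a_2=2:  p_2=2·18+17=53,  q_2=2·1+1=3
a_3=1:  p_3=1·53+18=71,  q_3=1·3+1=4
(x₁, y₁) = (71, 4);  71² − 315·4² = 1 ✓
(71+4√315)^2 = 10081 + 568√315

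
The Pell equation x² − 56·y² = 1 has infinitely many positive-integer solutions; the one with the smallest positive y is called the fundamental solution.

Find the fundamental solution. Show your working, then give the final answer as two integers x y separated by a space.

15 2

√56 → a₀=7, period (2,14); ℓ=2 even so k=1
step 0: (7, 1)  from 7·(1,0) + (0,1)
step 1: (15, 2)  from 2·(7,1) + (1,0)
→ (15, 2).  Check: 15²=225, 56·2²=224, difference 1.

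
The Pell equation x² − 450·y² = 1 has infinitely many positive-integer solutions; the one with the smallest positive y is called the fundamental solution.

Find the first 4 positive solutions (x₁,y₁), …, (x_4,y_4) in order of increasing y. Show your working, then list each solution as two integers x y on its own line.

√450 = [21; 4,1,2,4,2,1,4,42, …], period ℓ=8 (even) → k=7
i=0: a=21 ⇒ p=21, q=1
…
i=3: a=2 ⇒ p=297, q=14
…
i=6: a=1 ⇒ p=4179, q=197
i=7: a=4 ⇒ p=19601, q=924
(x₁, y₁) = (19601, 924);  19601² − 450·924² = 1 ✓
(x_2, y_2) = (19601·19601 + 450·924·924, 19601·924 + 924·19601) = (768398401, 36222648)
(x_3, y_3) = (19601·768398401 + 450·924·36222648, 19601·36222648 + 924·768398401) = (30122754096401, 1420000245972)
(x_4, y_4) = (19601·30122754096401 + 450·924·1420000245972, 19601·1420000245972 + 924·30122754096401) = (1180872205318713601, 55666849606371696)

19601 924
768398401 36222648
30122754096401 1420000245972
1180872205318713601 55666849606371696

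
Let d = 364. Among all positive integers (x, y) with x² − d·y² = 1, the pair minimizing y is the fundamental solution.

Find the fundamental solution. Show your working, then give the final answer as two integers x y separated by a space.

4954951 259710

[19; 12,1,2,3,1,8,1,3,2,1,12,38] for √364; ℓ=12 ⇒ convergent index 11
a_0=19:  p_0=19·1+0=19,  q_0=19·0+1=1
…
a_5=1:  p_5=1·2423+725=3148,  q_5=1·127+38=165
…
a_8=3:  p_8=3·30755+27607=119872,  q_8=3·1612+1447=6283
a_9=2:  p_9=2·119872+30755=270499,  q_9=2·6283+1612=14178
a_10=1:  p_10=1·270499+119872=390371,  q_10=1·14178+6283=20461
a_11=12:  p_11=12·390371+270499=4954951,  q_11=12·20461+14178=259710
→ (4954951, 259710).  Check: 4954951²=24551539412401, 364·259710²=24551539412400, difference 1.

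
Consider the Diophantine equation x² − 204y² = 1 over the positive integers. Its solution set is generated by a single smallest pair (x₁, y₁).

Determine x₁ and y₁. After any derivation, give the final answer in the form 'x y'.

[14; 3,1,1,6,1,1,3,28] for √204; ℓ=8 ⇒ convergent index 7
k=0  a_k=14  p_k/q_k = 14/1
k=1  a_k=3  p_k/q_k = 43/3
…
k=3  a_k=1  p_k/q_k = 100/7
k=4  a_k=6  p_k/q_k = 657/46
…
k=6  a_k=1  p_k/q_k = 1414/99
k=7  a_k=3  p_k/q_k = 4999/350
fundamental: x₁=4999, y₁=350  (since 24990001 − 204·122500 = 1)

4999 350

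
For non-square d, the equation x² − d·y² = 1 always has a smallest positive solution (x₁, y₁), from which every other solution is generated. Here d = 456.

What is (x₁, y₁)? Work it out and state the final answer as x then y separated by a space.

√456 → a₀=21, period (2,1,4,1,2,42); ℓ=6 even so k=5
k=0  a_k=21  p_k/q_k = 21/1
k=1  a_k=2  p_k/q_k = 43/2
k=2  a_k=1  p_k/q_k = 64/3
k=3  a_k=4  p_k/q_k = 299/14
k=4  a_k=1  p_k/q_k = 363/17
k=5  a_k=2  p_k/q_k = 1025/48
→ (1025, 48).  Check: 1025²=1050625, 456·48²=1050624, difference 1.

1025 48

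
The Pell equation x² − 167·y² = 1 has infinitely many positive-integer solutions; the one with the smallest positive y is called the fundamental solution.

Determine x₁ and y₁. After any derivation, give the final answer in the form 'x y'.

168 13

[12; 1,11,1,24] for √167; ℓ=4 ⇒ convergent index 3
a_0=12:  p_0=12·1+0=12,  q_0=12·0+1=1
a_1=1:  p_1=1·12+1=13,  q_1=1·1+0=1
a_2=11:  p_2=11·13+12=155,  q_2=11·1+1=12
a_3=1:  p_3=1·155+13=168,  q_3=1·12+1=13
(x₁, y₁) = (168, 13);  168² − 167·13² = 1 ✓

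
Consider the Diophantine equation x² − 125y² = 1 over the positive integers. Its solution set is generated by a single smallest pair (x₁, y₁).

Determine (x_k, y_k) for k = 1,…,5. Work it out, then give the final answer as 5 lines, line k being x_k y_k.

√125 = [11; 5,1,1,5,22, …], period ℓ=5 (odd) → k=9
i=0: a=11 ⇒ p=11, q=1
i=1: a=5 ⇒ p=56, q=5
i=2: a=1 ⇒ p=67, q=6
i=3: a=1 ⇒ p=123, q=11
…
i=6: a=5 ⇒ p=76317, q=6826
i=7: a=1 ⇒ p=91444, q=8179
i=8: a=1 ⇒ p=167761, q=15005
i=9: a=5 ⇒ p=930249, q=83204
fundamental: x₁=930249, y₁=83204  (since 865363202001 − 125·6922905616 = 1)
(x_2, y_2) = (930249·930249 + 125·83204·83204, 930249·83204 + 83204·930249) = (1730726404001, 154800875592)
(x_3, y_3) = (930249·1730726404001 + 125·83204·154800875592, 930249·154800875592 + 83204·1730726404001) = (3220013013190122249, 288006719437081612)
(x_4, y_4) = (930249·3220013013190122249 + 125·83204·288006719437081612, 930249·288006719437081612 + 83204·3220013013190122249) = (5990827771012465337616001, 535835925499096664087184)
(x_5, y_5) = (930249·5990827771012465337616001 + 125·83204·535835925499096664087184, 930249·535835925499096664087184 + 83204·5990827771012465337616001) = (11145923086309929722690704506249, 996921667718930338621440576020)

930249 83204
1730726404001 154800875592
3220013013190122249 288006719437081612
5990827771012465337616001 535835925499096664087184
11145923086309929722690704506249 996921667718930338621440576020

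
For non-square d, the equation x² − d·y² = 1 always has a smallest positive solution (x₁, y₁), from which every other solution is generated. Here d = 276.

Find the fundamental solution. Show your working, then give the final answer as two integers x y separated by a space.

d=276: √d = [16; 1,1,1,1,2,2,2,1,1,1,1,32] (ℓ=12, even), read p_11/q_11
k=0  a_k=16  p_k/q_k = 16/1
…
k=2  a_k=1  p_k/q_k = 33/2
k=3  a_k=1  p_k/q_k = 50/3
…
k=5  a_k=2  p_k/q_k = 216/13
k=6  a_k=2  p_k/q_k = 515/31
k=7  a_k=2  p_k/q_k = 1246/75
k=8  a_k=1  p_k/q_k = 1761/106
k=9  a_k=1  p_k/q_k = 3007/181
k=10  a_k=1  p_k/q_k = 4768/287
k=11  a_k=1  p_k/q_k = 7775/468
(x₁, y₁) = (7775, 468);  7775² − 276·468² = 1 ✓

7775 468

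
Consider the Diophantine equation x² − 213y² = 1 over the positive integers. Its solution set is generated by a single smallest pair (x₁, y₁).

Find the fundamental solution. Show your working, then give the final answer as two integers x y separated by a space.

194399 13320

√213 → a₀=14, period (1,1,2,6,1,8,1,6,2,1,1,28); ℓ=12 even so k=11
step 0: (14, 1)  from 14·(1,0) + (0,1)
step 1: (15, 1)  from 1·(14,1) + (1,0)
step 2: (29, 2)  from 1·(15,1) + (14,1)
step 3: (73, 5)  from 2·(29,2) + (15,1)
step 4: (467, 32)  from 6·(73,5) + (29,2)
step 5: (540, 37)  from 1·(467,32) + (73,5)
step 6: (4787, 328)  from 8·(540,37) + (467,32)
step 7: (5327, 365)  from 1·(4787,328) + (540,37)
…
step 10: (115574, 7919)  from 1·(78825,5401) + (36749,2518)
step 11: (194399, 13320)  from 1·(115574,7919) + (78825,5401)
→ (194399, 13320).  Check: 194399²=37790971201, 213·13320²=37790971200, difference 1.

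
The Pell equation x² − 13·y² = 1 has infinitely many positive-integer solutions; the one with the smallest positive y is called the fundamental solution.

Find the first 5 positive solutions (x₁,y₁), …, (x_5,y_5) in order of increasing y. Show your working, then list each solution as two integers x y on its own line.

√13 → a₀=3, period (1,1,1,1,6); ℓ=5 odd so k=9
k=0  a_k=3  p_k/q_k = 3/1
k=1  a_k=1  p_k/q_k = 4/1
k=2  a_k=1  p_k/q_k = 7/2
k=3  a_k=1  p_k/q_k = 11/3
…
k=5  a_k=6  p_k/q_k = 119/33
k=6  a_k=1  p_k/q_k = 137/38
k=7  a_k=1  p_k/q_k = 256/71
k=8  a_k=1  p_k/q_k = 393/109
k=9  a_k=1  p_k/q_k = 649/180
(x₁, y₁) = (649, 180);  649² − 13·180² = 1 ✓
(x_2, y_2) = (649·649 + 13·180·180, 649·180 + 180·649) = (842401, 233640)
(x_3, y_3) = (649·842401 + 13·180·233640, 649·233640 + 180·842401) = (1093435849, 303264540)
(x_4, y_4) = (649·1093435849 + 13·180·303264540, 649·303264540 + 180·1093435849) = (1419278889601, 393637139280)
(x_5, y_5) = (649·1419278889601 + 13·180·393637139280, 649·393637139280 + 180·1419278889601) = (1842222905266249, 510940703520900)

649 180
842401 233640
1093435849 303264540
1419278889601 393637139280
1842222905266249 510940703520900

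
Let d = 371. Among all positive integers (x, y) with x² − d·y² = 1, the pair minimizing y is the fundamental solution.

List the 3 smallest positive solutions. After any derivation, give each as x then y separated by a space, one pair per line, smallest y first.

√371 = [19; 3,1,4,1,3,38, …], period ℓ=6 (even) → k=5
a_0=19:  p_0=19·1+0=19,  q_0=19·0+1=1
…
a_2=1:  p_2=1·58+19=77,  q_2=1·3+1=4
a_3=4:  p_3=4·77+58=366,  q_3=4·4+3=19
a_4=1:  p_4=1·366+77=443,  q_4=1·19+4=23
a_5=3:  p_5=3·443+366=1695,  q_5=3·23+19=88
fundamental: x₁=1695, y₁=88  (since 2873025 − 371·7744 = 1)
(1695+88√371)^2 = 5746049 + 298320√371
(1695+88√371)^3 = 19479104415 + 1011304712√371

1695 88
5746049 298320
19479104415 1011304712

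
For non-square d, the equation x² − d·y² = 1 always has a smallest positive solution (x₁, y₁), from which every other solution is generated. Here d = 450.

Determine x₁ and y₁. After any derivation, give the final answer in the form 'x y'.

19601 924

[21; 4,1,2,4,2,1,4,42] for √450; ℓ=8 ⇒ convergent index 7
k=0  a_k=21  p_k/q_k = 21/1
k=1  a_k=4  p_k/q_k = 85/4
k=2  a_k=1  p_k/q_k = 106/5
k=3  a_k=2  p_k/q_k = 297/14
k=4  a_k=4  p_k/q_k = 1294/61
k=5  a_k=2  p_k/q_k = 2885/136
k=6  a_k=1  p_k/q_k = 4179/197
k=7  a_k=4  p_k/q_k = 19601/924
→ (19601, 924).  Check: 19601²=384199201, 450·924²=384199200, difference 1.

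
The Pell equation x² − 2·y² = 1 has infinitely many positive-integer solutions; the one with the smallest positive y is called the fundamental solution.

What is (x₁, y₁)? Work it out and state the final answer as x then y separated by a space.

3 2

√2 → a₀=1, period (2); ℓ=1 odd so k=1
step 0: (1, 1)  from 1·(1,0) + (0,1)
step 1: (3, 2)  from 2·(1,1) + (1,0)
(x₁, y₁) = (3, 2);  3² − 2·2² = 1 ✓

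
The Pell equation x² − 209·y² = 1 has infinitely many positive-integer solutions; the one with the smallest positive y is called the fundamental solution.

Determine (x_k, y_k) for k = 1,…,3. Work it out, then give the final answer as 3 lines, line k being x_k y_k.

[14; 2,5,3,2,3,5,2,28] for √209; ℓ=8 ⇒ convergent index 7
a_0=14:  p_0=14·1+0=14,  q_0=14·0+1=1
a_1=2:  p_1=2·14+1=29,  q_1=2·1+0=2
a_2=5:  p_2=5·29+14=159,  q_2=5·2+1=11
a_3=3:  p_3=3·159+29=506,  q_3=3·11+2=35
a_4=2:  p_4=2·506+159=1171,  q_4=2·35+11=81
a_5=3:  p_5=3·1171+506=4019,  q_5=3·81+35=278
a_6=5:  p_6=5·4019+1171=21266,  q_6=5·278+81=1471
a_7=2:  p_7=2·21266+4019=46551,  q_7=2·1471+278=3220
→ (46551, 3220).  Check: 46551²=2166995601, 209·3220²=2166995600, difference 1.
(x_2, y_2) = (46551·46551 + 209·3220·3220, 46551·3220 + 3220·46551) = (4333991201, 299788440)
(x_3, y_3) = (46551·4333991201 + 209·3220·299788440, 46551·299788440 + 3220·4333991201) = (403503248748951, 27910903337660)

46551 3220
4333991201 299788440
403503248748951 27910903337660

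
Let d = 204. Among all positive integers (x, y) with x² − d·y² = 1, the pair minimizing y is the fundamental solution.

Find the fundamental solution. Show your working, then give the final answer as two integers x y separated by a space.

4999 350

[14; 3,1,1,6,1,1,3,28] for √204; ℓ=8 ⇒ convergent index 7
i=0: a=14 ⇒ p=14, q=1
…
i=3: a=1 ⇒ p=100, q=7
…
i=5: a=1 ⇒ p=757, q=53
i=6: a=1 ⇒ p=1414, q=99
i=7: a=3 ⇒ p=4999, q=350
fundamental: x₁=4999, y₁=350  (since 24990001 − 204·122500 = 1)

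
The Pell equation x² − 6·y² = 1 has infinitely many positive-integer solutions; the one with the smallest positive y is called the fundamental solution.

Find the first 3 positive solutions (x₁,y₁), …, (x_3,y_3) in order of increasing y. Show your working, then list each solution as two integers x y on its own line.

[2; 2,4] for √6; ℓ=2 ⇒ convergent index 1
i=0: a=2 ⇒ p=2, q=1
i=1: a=2 ⇒ p=5, q=2
fundamental: x₁=5, y₁=2  (since 25 − 6·4 = 1)
(5+2√6)^2 = 49 + 20√6
(5+2√6)^3 = 485 + 198√6

5 2
49 20
485 198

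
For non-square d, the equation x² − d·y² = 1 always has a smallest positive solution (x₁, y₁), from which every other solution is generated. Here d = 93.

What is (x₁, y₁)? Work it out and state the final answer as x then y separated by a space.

12151 1260

[9; 1,1,1,4,6,4,1,1,1,18] for √93; ℓ=10 ⇒ convergent index 9
a_0=9:  p_0=9·1+0=9,  q_0=9·0+1=1
a_1=1:  p_1=1·9+1=10,  q_1=1·1+0=1
a_2=1:  p_2=1·10+9=19,  q_2=1·1+1=2
a_3=1:  p_3=1·19+10=29,  q_3=1·2+1=3
a_4=4:  p_4=4·29+19=135,  q_4=4·3+2=14
a_5=6:  p_5=6·135+29=839,  q_5=6·14+3=87
a_6=4:  p_6=4·839+135=3491,  q_6=4·87+14=362
a_7=1:  p_7=1·3491+839=4330,  q_7=1·362+87=449
a_8=1:  p_8=1·4330+3491=7821,  q_8=1·449+362=811
a_9=1:  p_9=1·7821+4330=12151,  q_9=1·811+449=1260
fundamental: x₁=12151, y₁=1260  (since 147646801 − 93·1587600 = 1)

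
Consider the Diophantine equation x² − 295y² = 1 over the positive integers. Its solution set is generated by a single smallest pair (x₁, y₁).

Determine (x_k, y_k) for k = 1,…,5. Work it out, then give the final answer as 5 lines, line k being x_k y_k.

√295 = [17; 5,1,2,3,2,6,2,3,2,1,5,34, …], period ℓ=12 (even) → k=11
i=0: a=17 ⇒ p=17, q=1
i=1: a=5 ⇒ p=86, q=5
…
i=3: a=2 ⇒ p=292, q=17
i=4: a=3 ⇒ p=979, q=57
i=5: a=2 ⇒ p=2250, q=131
i=6: a=6 ⇒ p=14479, q=843
i=7: a=2 ⇒ p=31208, q=1817
…
i=10: a=1 ⇒ p=355517, q=20699
i=11: a=5 ⇒ p=2024999, q=117900
(x₁, y₁) = (2024999, 117900);  2024999² − 295·117900² = 1 ✓
(x_2, y_2) = (2024999·2024999 + 295·117900·117900, 2024999·117900 + 117900·2024999) = (8201241900001, 477494764200)
(x_3, y_3) = (2024999·8201241900001 + 295·117900·477494764200, 2024999·477494764200 + 117900·8201241900001) = (33215013292518224999, 1933852840020353700)
(x_4, y_4) = (2024999·33215013292518224999 + 295·117900·1933852840020353700, 2024999·1933852840020353700 + 117900·33215013292518224999) = (134520737404664024967600001, 7832100134376274949528400)
(x_5, y_5) = (2024999·134520737404664024967600001 + 295·117900·7832100134376274949528400, 2024999·7832100134376274949528400 + 117900·134520737404664024967600001) = (544808717447381276777437550624999, 31719989880021710940200100589500)

2024999 117900
8201241900001 477494764200
33215013292518224999 1933852840020353700
134520737404664024967600001 7832100134376274949528400
544808717447381276777437550624999 31719989880021710940200100589500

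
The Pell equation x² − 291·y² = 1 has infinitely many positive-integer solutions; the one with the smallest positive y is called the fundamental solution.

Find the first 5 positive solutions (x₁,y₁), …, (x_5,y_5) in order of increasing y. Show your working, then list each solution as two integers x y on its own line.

√291 = [17; 17,34, …], period ℓ=2 (even) → k=1
step 0: (17, 1)  from 17·(1,0) + (0,1)
step 1: (290, 17)  from 17·(17,1) + (1,0)
fundamental: x₁=290, y₁=17  (since 84100 − 291·289 = 1)
k=2:  x_2 = 290·290+291·17·17 = 168199,  y_2 = 290·17+17·290 = 9860
k=3:  x_3 = 290·168199+291·17·9860 = 97555130,  y_3 = 290·9860+17·168199 = 5718783
k=4:  x_4 = 290·97555130+291·17·5718783 = 56581807201,  y_4 = 290·5718783+17·97555130 = 3316884280
k=5:  x_5 = 290·56581807201+291·17·3316884280 = 32817350621450,  y_5 = 290·3316884280+17·56581807201 = 1923787163617

290 17
168199 9860
97555130 5718783
56581807201 3316884280
32817350621450 1923787163617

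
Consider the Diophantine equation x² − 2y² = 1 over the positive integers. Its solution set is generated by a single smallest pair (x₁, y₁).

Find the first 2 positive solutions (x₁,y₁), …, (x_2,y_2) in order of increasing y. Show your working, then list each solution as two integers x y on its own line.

d=2: √d = [1; 2] (ℓ=1, odd), read p_1/q_1
i=0: a=1 ⇒ p=1, q=1
i=1: a=2 ⇒ p=3, q=2
(x₁, y₁) = (3, 2);  3² − 2·2² = 1 ✓
(3+2√2)^2 = 17 + 12√2

3 2
17 12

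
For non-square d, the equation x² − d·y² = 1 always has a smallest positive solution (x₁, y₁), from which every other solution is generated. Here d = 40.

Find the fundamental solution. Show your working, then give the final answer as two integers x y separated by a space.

√40 = [6; 3,12, …], period ℓ=2 (even) → k=1
a_0=6:  p_0=6·1+0=6,  q_0=6·0+1=1
a_1=3:  p_1=3·6+1=19,  q_1=3·1+0=3
→ (19, 3).  Check: 19²=361, 40·3²=360, difference 1.

19 3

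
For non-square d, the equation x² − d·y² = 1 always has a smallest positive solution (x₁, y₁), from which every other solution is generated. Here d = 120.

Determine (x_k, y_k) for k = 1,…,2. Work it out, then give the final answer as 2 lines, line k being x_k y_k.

√120 → a₀=10, period (1,20); ℓ=2 even so k=1
a_0=10:  p_0=10·1+0=10,  q_0=10·0+1=1
a_1=1:  p_1=1·10+1=11,  q_1=1·1+0=1
(x₁, y₁) = (11, 1);  11² − 120·1² = 1 ✓
(x_2, y_2) = (11·11 + 120·1·1, 11·1 + 1·11) = (241, 22)

11 1
241 22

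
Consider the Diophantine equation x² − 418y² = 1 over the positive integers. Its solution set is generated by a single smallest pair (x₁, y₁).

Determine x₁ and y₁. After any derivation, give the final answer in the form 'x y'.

33857 1656

d=418: √d = [20; 2,4,20,4,2,40] (ℓ=6, even), read p_5/q_5
i=0: a=20 ⇒ p=20, q=1
i=1: a=2 ⇒ p=41, q=2
…
i=4: a=4 ⇒ p=15068, q=737
i=5: a=2 ⇒ p=33857, q=1656
→ (33857, 1656).  Check: 33857²=1146296449, 418·1656²=1146296448, difference 1.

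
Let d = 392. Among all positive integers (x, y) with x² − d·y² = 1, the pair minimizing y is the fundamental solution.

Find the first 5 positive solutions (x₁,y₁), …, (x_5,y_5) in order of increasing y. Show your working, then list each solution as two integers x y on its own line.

d=392: √d = [19; 1,3,1,38] (ℓ=4, even), read p_3/q_3
a_0=19:  p_0=19·1+0=19,  q_0=19·0+1=1
a_1=1:  p_1=1·19+1=20,  q_1=1·1+0=1
a_2=3:  p_2=3·20+19=79,  q_2=3·1+1=4
a_3=1:  p_3=1·79+20=99,  q_3=1·4+1=5
→ (99, 5).  Check: 99²=9801, 392·5²=9800, difference 1.
(99+5√392)^2 = 19601 + 990√392
(99+5√392)^3 = 3880899 + 196015√392
(99+5√392)^4 = 768398401 + 38809980√392
(99+5√392)^5 = 152139002499 + 7684180025√392

99 5
19601 990
3880899 196015
768398401 38809980
152139002499 7684180025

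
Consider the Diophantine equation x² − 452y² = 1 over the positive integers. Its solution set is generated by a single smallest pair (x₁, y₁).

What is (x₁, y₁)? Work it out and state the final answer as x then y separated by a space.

1204353 56648

√452 = [21; 3,1,5,3,10,3,5,1,3,42, …], period ℓ=10 (even) → k=9
step 0: (21, 1)  from 21·(1,0) + (0,1)
step 1: (64, 3)  from 3·(21,1) + (1,0)
step 2: (85, 4)  from 1·(64,3) + (21,1)
…
step 4: (1552, 73)  from 3·(489,23) + (85,4)
step 5: (16009, 753)  from 10·(1552,73) + (489,23)
…
step 7: (263904, 12413)  from 5·(49579,2332) + (16009,753)
step 8: (313483, 14745)  from 1·(263904,12413) + (49579,2332)
step 9: (1204353, 56648)  from 3·(313483,14745) + (263904,12413)
fundamental: x₁=1204353, y₁=56648  (since 1450466148609 − 452·3208995904 = 1)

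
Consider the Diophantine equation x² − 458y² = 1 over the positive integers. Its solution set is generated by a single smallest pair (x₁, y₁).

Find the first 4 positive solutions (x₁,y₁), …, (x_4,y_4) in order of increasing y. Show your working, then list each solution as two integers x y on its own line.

d=458: √d = [21; 2,2,42] (ℓ=3, odd), read p_5/q_5
a_0=21:  p_0=21·1+0=21,  q_0=21·0+1=1
a_1=2:  p_1=2·21+1=43,  q_1=2·1+0=2
a_2=2:  p_2=2·43+21=107,  q_2=2·2+1=5
a_3=42:  p_3=42·107+43=4537,  q_3=42·5+2=212
a_4=2:  p_4=2·4537+107=9181,  q_4=2·212+5=429
a_5=2:  p_5=2·9181+4537=22899,  q_5=2·429+212=1070
(x₁, y₁) = (22899, 1070);  22899² − 458·1070² = 1 ✓
(x_2, y_2) = (22899·22899 + 458·1070·1070, 22899·1070 + 1070·22899) = (1048728401, 49003860)
(x_3, y_3) = (22899·1048728401 + 458·1070·49003860, 22899·49003860 + 1070·1048728401) = (48029663286099, 2244278779210)
(x_4, y_4) = (22899·48029663286099 + 458·1070·2244278779210, 22899·2244278779210 + 1070·48029663286099) = (2199662518128033601, 102783479481255720)

22899 1070
1048728401 49003860
48029663286099 2244278779210
2199662518128033601 102783479481255720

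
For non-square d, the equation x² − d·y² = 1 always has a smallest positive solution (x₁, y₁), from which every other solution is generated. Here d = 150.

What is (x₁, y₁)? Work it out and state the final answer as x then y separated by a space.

49 4

[12; 4,24] for √150; ℓ=2 ⇒ convergent index 1
i=0: a=12 ⇒ p=12, q=1
i=1: a=4 ⇒ p=49, q=4
(x₁, y₁) = (49, 4);  49² − 150·4² = 1 ✓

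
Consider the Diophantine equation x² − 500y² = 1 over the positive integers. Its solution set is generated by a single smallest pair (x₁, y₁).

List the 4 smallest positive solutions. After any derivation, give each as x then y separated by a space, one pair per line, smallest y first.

930249 41602
1730726404001 77400437796
3220013013190122249 144003359718540806
5990827771012465337616001 267917962749548332043592

√500 = [22; 2,1,3,2,1,…,1,2,44, …], period ℓ=14 (even) → k=13
k=0  a_k=22  p_k/q_k = 22/1
k=1  a_k=2  p_k/q_k = 45/2
…
k=3  a_k=3  p_k/q_k = 246/11
k=4  a_k=2  p_k/q_k = 559/25
k=5  a_k=1  p_k/q_k = 805/36
k=6  a_k=1  p_k/q_k = 1364/61
…
k=8  a_k=1  p_k/q_k = 15809/707
…
k=10  a_k=2  p_k/q_k = 76317/3413
k=11  a_k=3  p_k/q_k = 259205/11592
k=12  a_k=1  p_k/q_k = 335522/15005
k=13  a_k=2  p_k/q_k = 930249/41602
(x₁, y₁) = (930249, 41602);  930249² − 500·41602² = 1 ✓
n=2: (930249,41602)∘(930249,41602) = (930249·930249+500·41602·41602, 930249·41602+41602·930249) = (1730726404001,77400437796)
n=3: (1730726404001,77400437796)∘(930249,41602) = (930249·1730726404001+500·41602·77400437796, 930249·77400437796+41602·1730726404001) = (3220013013190122249,144003359718540806)
n=4: (3220013013190122249,144003359718540806)∘(930249,41602) = (930249·3220013013190122249+500·41602·144003359718540806, 930249·144003359718540806+41602·3220013013190122249) = (5990827771012465337616001,267917962749548332043592)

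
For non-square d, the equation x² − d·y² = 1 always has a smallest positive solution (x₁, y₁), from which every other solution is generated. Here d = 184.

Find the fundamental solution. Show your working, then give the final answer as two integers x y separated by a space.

24335 1794

d=184: √d = [13; 1,1,3,2,1,2,1,2,3,1,1,26] (ℓ=12, even), read p_11/q_11
step 0: (13, 1)  from 13·(1,0) + (0,1)
…
step 2: (27, 2)  from 1·(14,1) + (13,1)
step 3: (95, 7)  from 3·(27,2) + (14,1)
step 4: (217, 16)  from 2·(95,7) + (27,2)
step 5: (312, 23)  from 1·(217,16) + (95,7)
…
step 7: (1153, 85)  from 1·(841,62) + (312,23)
step 8: (3147, 232)  from 2·(1153,85) + (841,62)
…
step 10: (13741, 1013)  from 1·(10594,781) + (3147,232)
step 11: (24335, 1794)  from 1·(13741,1013) + (10594,781)
→ (24335, 1794).  Check: 24335²=592192225, 184·1794²=592192224, difference 1.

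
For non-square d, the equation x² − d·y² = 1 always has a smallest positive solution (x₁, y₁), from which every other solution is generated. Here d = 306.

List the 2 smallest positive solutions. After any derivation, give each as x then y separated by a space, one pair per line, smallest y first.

35 2
2449 140

d=306: √d = [17; 2,34] (ℓ=2, even), read p_1/q_1
i=0: a=17 ⇒ p=17, q=1
i=1: a=2 ⇒ p=35, q=2
(x₁, y₁) = (35, 2);  35² − 306·2² = 1 ✓
(x_2, y_2) = (35·35 + 306·2·2, 35·2 + 2·35) = (2449, 140)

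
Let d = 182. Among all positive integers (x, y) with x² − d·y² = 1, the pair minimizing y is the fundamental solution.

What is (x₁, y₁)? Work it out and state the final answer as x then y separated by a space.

27 2

[13; 2,26] for √182; ℓ=2 ⇒ convergent index 1
i=0: a=13 ⇒ p=13, q=1
i=1: a=2 ⇒ p=27, q=2
→ (27, 2).  Check: 27²=729, 182·2²=728, difference 1.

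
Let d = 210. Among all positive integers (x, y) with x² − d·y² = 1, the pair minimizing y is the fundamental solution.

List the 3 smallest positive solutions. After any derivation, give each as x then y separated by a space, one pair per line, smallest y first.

√210 = [14; 2,28, …], period ℓ=2 (even) → k=1
step 0: (14, 1)  from 14·(1,0) + (0,1)
step 1: (29, 2)  from 2·(14,1) + (1,0)
→ (29, 2).  Check: 29²=841, 210·2²=840, difference 1.
n=2: (29,2)∘(29,2) = (29·29+210·2·2, 29·2+2·29) = (1681,116)
n=3: (1681,116)∘(29,2) = (29·1681+210·2·116, 29·116+2·1681) = (97469,6726)

29 2
1681 116
97469 6726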